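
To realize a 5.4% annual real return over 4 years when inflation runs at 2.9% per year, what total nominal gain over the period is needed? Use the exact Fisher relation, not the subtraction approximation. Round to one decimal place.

38.4%

Required annual nominal rate: (1+5.4%)(1+2.9%) − 1 = 8.4566%.
Cumulative over 4 years: (1 + 0.084566)^4 − 1 ≈ 0.38364.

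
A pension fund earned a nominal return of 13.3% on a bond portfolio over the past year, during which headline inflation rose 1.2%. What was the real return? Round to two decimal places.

11.96%

Real return via the Fisher equation: (1 + 13.3%)/(1 + 1.2%) − 1 = 1.133/1.012 − 1 ≈ 0.11957.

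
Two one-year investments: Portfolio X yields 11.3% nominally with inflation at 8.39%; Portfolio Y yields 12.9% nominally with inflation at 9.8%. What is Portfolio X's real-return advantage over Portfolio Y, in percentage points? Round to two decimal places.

Portfolio X real return: 1.113/1.0839 − 1 = 2.685%.
Portfolio Y real return: 1.129/1.098 − 1 = 2.823%.
Difference: 2.685 − 2.823 = -0.138 pp.

-0.14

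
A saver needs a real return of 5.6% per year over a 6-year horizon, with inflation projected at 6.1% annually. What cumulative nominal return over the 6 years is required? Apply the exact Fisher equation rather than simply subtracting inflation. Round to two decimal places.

Required annual nominal rate: (1+5.6%)(1+6.1%) − 1 = 12.0416%.
Cumulative over 6 years: (1 + 0.120416)^6 − 1 ≈ 0.97823.

97.82%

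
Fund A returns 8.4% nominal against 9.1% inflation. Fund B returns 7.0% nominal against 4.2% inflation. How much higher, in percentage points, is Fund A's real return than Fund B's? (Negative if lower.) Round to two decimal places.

-3.33

Fund A real return: 1.084/1.091 − 1 = -0.642%.
Fund B real return: 1.070/1.042 − 1 = 2.687%.
Difference: -0.642 − 2.687 = -3.329 pp.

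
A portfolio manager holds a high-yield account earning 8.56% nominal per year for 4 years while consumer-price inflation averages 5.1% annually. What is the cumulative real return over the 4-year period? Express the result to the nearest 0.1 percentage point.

13.8%

The annual real rate is (1+8.56%)/(1+5.1%) − 1 = 3.2921%.
Compounded over 4 years: (1 + 0.032921)^4 − 1 ≈ 0.13833.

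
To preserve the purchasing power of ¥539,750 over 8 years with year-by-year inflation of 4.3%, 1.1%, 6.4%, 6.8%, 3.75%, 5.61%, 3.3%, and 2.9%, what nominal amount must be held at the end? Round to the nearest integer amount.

¥753,269

Cumulative price-level factor: 1.043 × 1.011 × 1.064 × 1.068 × 1.0375 × 1.0561 × 1.033 × 1.029 ≈ 1.3955878794.
Multiplying ¥539,750 by the price-level factor gives the future nominal sum.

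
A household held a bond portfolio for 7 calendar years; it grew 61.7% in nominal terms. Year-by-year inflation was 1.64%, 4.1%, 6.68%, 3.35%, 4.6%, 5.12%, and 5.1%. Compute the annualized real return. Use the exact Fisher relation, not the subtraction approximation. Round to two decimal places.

2.63%

Cumulative inflation factor: 1.0164 × 1.041 × 1.0668 × 1.0335 × 1.046 × 1.0512 × 1.051 ≈ 1.34812.
Nominal growth factor: 1.61700. Real growth factor = 1.61700 / 1.34812 ≈ 1.19945.
Annualized: 1.19945^(1/7) − 1 ≈ 0.02632.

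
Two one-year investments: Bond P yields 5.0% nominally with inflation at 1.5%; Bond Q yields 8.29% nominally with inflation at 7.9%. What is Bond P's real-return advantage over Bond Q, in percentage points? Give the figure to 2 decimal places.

3.09

Bond P real return: 1.050/1.015 − 1 = 3.448%.
Bond Q real return: 1.0829/1.079 − 1 = 0.361%.
Difference: 3.448 − 0.361 = 3.087 pp.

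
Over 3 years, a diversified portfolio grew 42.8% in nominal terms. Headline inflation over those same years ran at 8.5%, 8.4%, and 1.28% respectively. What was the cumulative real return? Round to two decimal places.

19.88%

Cumulative inflation factor: 1.085 × 1.084 × 1.0128 ≈ 1.19119.
Nominal growth factor: 1.42800. Real growth factor = 1.42800 / 1.19119 ≈ 1.19880.
Total real return ≈ 19.8797%.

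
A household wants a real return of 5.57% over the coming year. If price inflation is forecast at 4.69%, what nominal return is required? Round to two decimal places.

10.52%

By the Fisher equation, 1 + r_nom = (1 + 5.57%)(1 + 4.69%) = 1.0557 × 1.0469 = 1.10521233.
So r_nom = 10.521233%.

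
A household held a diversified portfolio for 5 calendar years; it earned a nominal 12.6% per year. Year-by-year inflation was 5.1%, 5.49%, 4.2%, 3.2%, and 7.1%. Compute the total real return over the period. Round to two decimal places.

Cumulative inflation factor: 1.051 × 1.0549 × 1.042 × 1.032 × 1.071 ≈ 1.27688.
Nominal growth factor: 1.81006. Real growth factor = 1.81006 / 1.27688 ≈ 1.41756.
Total real return ≈ 41.7559%.

41.76%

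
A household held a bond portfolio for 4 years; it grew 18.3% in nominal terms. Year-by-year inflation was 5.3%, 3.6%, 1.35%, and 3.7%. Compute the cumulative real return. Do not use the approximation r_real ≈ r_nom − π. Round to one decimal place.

Cumulative inflation factor: 1.053 × 1.036 × 1.0135 × 1.037 ≈ 1.14654.
Nominal growth factor: 1.18300. Real growth factor = 1.18300 / 1.14654 ≈ 1.03180.
Total real return ≈ 3.1797%.

3.2%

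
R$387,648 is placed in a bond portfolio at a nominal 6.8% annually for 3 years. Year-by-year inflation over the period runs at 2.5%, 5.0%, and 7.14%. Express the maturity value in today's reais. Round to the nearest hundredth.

R$409,530.73

Nominal value at maturity: R$387,648 × (1 + 6.8%)^3 ≈ R$472,227.53.
Price-level factor over 3 years: 1.025 × 1.050 × 1.0714 = 1.15309425.
The maturity value deflated by that factor is the answer in today's purchasing power.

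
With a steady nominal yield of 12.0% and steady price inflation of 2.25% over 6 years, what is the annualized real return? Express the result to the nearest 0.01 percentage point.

With constant rates the annual real return is the same each year: (1+12.0%)/(1+2.25%) − 1 = 0.09535.

9.54%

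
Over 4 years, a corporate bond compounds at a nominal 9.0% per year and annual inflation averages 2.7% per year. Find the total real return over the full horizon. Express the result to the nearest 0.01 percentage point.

26.89%

The annual real rate is (1+9.0%)/(1+2.7%) − 1 = 6.1344%.
Compounded over 4 years: (1 + 0.061344)^4 − 1 ≈ 0.26889.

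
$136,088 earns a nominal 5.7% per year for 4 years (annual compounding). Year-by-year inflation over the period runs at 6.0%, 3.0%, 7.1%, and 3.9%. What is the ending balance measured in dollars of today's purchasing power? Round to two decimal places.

Nominal value at maturity: $136,088 × (1 + 5.7%)^4 ≈ $169,871.21.
Price-level factor over 4 years: 1.060 × 1.030 × 1.071 × 1.039 = 1.2149211942.
Dividing the nominal maturity value by the price-level factor gives the value in today's money.

$139,820.76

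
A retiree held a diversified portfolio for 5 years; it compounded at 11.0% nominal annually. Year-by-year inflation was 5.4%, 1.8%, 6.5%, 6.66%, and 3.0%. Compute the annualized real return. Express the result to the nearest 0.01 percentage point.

Cumulative inflation factor: 1.054 × 1.018 × 1.065 × 1.0666 × 1.030 ≈ 1.25538.
Nominal growth factor: 1.68506. Real growth factor = 1.68506 / 1.25538 ≈ 1.34226.
Annualized: 1.34226^(1/5) − 1 ≈ 0.06064.

6.06%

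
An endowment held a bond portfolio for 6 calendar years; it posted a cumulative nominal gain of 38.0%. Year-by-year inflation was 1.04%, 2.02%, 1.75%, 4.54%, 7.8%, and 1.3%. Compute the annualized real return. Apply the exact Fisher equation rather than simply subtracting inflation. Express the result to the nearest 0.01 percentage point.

Cumulative inflation factor: 1.0104 × 1.0202 × 1.0175 × 1.0454 × 1.078 × 1.013 ≈ 1.19736.
Nominal growth factor: 1.38000. Real growth factor = 1.38000 / 1.19736 ≈ 1.15254.
Annualized: 1.15254^(1/6) − 1 ≈ 0.02394.

2.39%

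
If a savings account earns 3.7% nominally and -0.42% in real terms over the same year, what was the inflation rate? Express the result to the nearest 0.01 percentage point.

From (1+r_nom) = (1+r_real)(1+π), we get 1+π = (1 + 3.7%)/(1 − 0.42%) = 1.037/0.9958 ≈ 1.04137.
So π ≈ 4.1374%.

4.14%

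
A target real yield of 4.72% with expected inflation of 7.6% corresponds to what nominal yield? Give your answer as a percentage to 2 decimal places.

By the Fisher equation, 1 + r_nom = (1 + 4.72%)(1 + 7.6%) = 1.0472 × 1.076 = 1.1267872.
So r_nom = 12.67872%.

12.68%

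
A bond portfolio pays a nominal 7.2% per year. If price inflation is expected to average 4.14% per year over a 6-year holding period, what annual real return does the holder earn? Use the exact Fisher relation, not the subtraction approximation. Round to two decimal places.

2.94%

With constant rates the annual real return is the same each year: (1+7.2%)/(1+4.14%) − 1 = 0.02938.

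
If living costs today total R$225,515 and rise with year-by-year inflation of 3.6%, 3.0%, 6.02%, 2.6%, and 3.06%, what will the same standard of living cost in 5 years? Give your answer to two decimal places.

Cumulative price-level factor: 1.036 × 1.030 × 1.0602 × 1.026 × 1.0306 ≈ 1.1962509038.
Multiplying R$225,515 by the price-level factor gives the future nominal sum.

R$269,772.52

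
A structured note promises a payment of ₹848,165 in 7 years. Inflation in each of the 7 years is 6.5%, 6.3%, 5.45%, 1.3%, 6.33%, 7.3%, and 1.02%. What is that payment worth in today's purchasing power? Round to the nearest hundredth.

₹608,525.17

Price-level factor over 7 years: 1.065 × 1.063 × 1.0545 × 1.013 × 1.0633 × 1.073 × 1.0102 ≈ 1.3938043056.
Purchasing power today: ₹848,165 divided by that factor.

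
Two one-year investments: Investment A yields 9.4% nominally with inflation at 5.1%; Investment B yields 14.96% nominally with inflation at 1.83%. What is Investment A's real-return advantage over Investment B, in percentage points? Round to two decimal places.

Investment A real return: 1.094/1.051 − 1 = 4.091%.
Investment B real return: 1.1496/1.0183 − 1 = 12.894%.
Difference: 4.091 − 12.894 = -8.803 pp.

-8.80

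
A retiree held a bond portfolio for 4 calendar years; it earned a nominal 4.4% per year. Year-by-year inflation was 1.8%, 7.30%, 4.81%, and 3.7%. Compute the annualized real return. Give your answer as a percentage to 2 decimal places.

0.02%

Cumulative inflation factor: 1.018 × 1.0730 × 1.0481 × 1.037 ≈ 1.18721.
Nominal growth factor: 1.18796. Real growth factor = 1.18796 / 1.18721 ≈ 1.00063.
Annualized: 1.00063^(1/4) − 1 ≈ 0.00016.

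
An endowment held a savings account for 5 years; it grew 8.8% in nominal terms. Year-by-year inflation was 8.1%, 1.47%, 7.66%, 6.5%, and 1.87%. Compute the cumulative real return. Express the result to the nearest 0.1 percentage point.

Cumulative inflation factor: 1.081 × 1.0147 × 1.0766 × 1.065 × 1.0187 ≈ 1.28119.
Nominal growth factor: 1.08800. Real growth factor = 1.08800 / 1.28119 ≈ 0.84921.
Total real return ≈ -15.0790%.

-15.1%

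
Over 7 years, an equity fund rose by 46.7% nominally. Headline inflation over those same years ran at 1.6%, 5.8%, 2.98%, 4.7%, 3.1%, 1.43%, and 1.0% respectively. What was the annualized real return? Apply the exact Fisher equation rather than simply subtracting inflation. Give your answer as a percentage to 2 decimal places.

2.62%

Cumulative inflation factor: 1.016 × 1.058 × 1.0298 × 1.047 × 1.031 × 1.0143 × 1.010 ≈ 1.22412.
Nominal growth factor: 1.46700. Real growth factor = 1.46700 / 1.22412 ≈ 1.19841.
Annualized: 1.19841^(1/7) − 1 ≈ 0.02619.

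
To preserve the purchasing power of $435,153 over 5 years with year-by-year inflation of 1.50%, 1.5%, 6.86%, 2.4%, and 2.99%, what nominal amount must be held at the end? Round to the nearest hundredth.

$505,224.32

Cumulative price-level factor: 1.0150 × 1.015 × 1.0686 × 1.024 × 1.0299 ≈ 1.1610268654.
The nominal amount required is $435,153 scaled up by that factor.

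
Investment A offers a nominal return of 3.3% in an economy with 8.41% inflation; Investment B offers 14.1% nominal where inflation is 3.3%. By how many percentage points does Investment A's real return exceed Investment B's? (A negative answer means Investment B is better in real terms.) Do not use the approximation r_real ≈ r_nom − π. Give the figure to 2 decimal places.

Investment A real return: 1.033/1.0841 − 1 = -4.714%.
Investment B real return: 1.141/1.033 − 1 = 10.455%.
Difference: -4.714 − 10.455 = -15.169 pp.

-15.17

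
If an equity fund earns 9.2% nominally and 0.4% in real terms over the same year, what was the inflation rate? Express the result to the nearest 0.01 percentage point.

8.76%

From (1+r_nom) = (1+r_real)(1+π), we get 1+π = (1 + 9.2%)/(1 + 0.4%) = 1.092/1.004 ≈ 1.08765.
So π ≈ 8.7649%.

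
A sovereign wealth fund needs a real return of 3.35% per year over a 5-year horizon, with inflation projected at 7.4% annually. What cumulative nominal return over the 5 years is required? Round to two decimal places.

68.49%

Required annual nominal rate: (1+3.35%)(1+7.4%) − 1 = 10.9979%.
Cumulative over 5 years: (1 + 0.109979)^5 − 1 ≈ 0.68490.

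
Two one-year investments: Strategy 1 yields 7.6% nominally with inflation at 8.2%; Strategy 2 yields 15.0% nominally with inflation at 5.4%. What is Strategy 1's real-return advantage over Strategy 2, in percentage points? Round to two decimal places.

Strategy 1 real return: 1.076/1.082 − 1 = -0.555%.
Strategy 2 real return: 1.150/1.054 − 1 = 9.108%.
Difference: -0.555 − 9.108 = -9.663 pp.

-9.66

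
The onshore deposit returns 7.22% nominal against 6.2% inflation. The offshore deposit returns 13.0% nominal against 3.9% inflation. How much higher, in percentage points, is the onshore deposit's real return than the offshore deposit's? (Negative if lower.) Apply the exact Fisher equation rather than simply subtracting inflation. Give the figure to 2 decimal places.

The onshore deposit real return: 1.0722/1.062 − 1 = 0.960%.
The offshore deposit real return: 1.130/1.039 − 1 = 8.758%.
Difference: 0.960 − 8.758 = -7.798 pp.

-7.80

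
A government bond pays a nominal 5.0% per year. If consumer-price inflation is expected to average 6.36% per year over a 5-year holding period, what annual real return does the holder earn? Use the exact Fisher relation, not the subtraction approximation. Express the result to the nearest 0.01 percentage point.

With constant rates the annual real return is the same each year: (1+5.0%)/(1+6.36%) − 1 = -0.01279.

-1.28%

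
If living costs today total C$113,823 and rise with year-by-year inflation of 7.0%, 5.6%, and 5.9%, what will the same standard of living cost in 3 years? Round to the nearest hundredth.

Cumulative price-level factor: 1.070 × 1.056 × 1.059 = 1.19658528.
Multiplying C$113,823 by the price-level factor gives the future nominal sum.

C$136,198.93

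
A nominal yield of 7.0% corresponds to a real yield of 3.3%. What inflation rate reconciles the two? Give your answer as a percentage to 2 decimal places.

From (1+r_nom) = (1+r_real)(1+π), we get 1+π = (1 + 7.0%)/(1 + 3.3%) = 1.070/1.033 ≈ 1.03582.
So π ≈ 3.5818%.

3.58%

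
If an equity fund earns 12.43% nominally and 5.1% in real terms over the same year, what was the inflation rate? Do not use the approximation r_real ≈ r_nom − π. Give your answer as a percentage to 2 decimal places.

From (1+r_nom) = (1+r_real)(1+π), we get 1+π = (1 + 12.43%)/(1 + 5.1%) = 1.1243/1.051 ≈ 1.06974.
So π ≈ 6.9743%.

6.97%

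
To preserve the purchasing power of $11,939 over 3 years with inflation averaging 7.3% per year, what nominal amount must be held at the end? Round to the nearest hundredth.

Cumulative price-level factor: (1+7.3%)^3 = 1.235376017.
Multiplying $11,939 by the price-level factor gives the future nominal sum.

$14,749.15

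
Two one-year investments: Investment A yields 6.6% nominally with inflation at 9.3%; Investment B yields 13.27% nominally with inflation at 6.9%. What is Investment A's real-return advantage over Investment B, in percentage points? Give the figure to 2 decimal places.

-8.43

Investment A real return: 1.066/1.093 − 1 = -2.470%.
Investment B real return: 1.1327/1.069 − 1 = 5.959%.
Difference: -2.470 − 5.959 = -8.429 pp.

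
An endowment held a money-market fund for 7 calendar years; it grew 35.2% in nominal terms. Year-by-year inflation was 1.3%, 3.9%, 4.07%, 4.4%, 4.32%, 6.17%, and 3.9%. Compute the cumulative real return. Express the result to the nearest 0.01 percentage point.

Cumulative inflation factor: 1.013 × 1.039 × 1.0407 × 1.044 × 1.0432 × 1.0617 × 1.039 ≈ 1.31594.
Nominal growth factor: 1.35200. Real growth factor = 1.35200 / 1.31594 ≈ 1.02740.
Total real return ≈ 2.7403%.

2.74%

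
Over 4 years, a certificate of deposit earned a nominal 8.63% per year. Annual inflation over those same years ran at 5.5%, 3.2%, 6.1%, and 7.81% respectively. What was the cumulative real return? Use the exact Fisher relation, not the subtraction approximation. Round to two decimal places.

11.81%

Cumulative inflation factor: 1.055 × 1.032 × 1.061 × 1.0781 ≈ 1.24539.
Nominal growth factor: 1.39251. Real growth factor = 1.39251 / 1.24539 ≈ 1.11813.
Total real return ≈ 11.8131%.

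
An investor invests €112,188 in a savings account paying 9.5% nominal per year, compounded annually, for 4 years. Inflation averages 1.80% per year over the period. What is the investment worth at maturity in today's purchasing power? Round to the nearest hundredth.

Nominal value at maturity: €112,188 × (1 + 9.5%)^4 ≈ €161,288.31.
Price-level factor over 4 years: (1 + 1.80%)^4 ≈ 1.0739674330.
Dividing the nominal maturity value by the price-level factor gives the value in today's money.

€150,179.89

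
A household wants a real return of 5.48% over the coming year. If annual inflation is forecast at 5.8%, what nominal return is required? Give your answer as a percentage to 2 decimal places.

11.60%

By the Fisher equation, 1 + r_nom = (1 + 5.48%)(1 + 5.8%) = 1.0548 × 1.058 = 1.1159784.
So r_nom = 11.59784%.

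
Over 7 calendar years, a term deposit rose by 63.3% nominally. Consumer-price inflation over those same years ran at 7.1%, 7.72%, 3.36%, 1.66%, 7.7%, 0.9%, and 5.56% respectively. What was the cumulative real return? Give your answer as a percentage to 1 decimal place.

17.4%

Cumulative inflation factor: 1.071 × 1.0772 × 1.0336 × 1.0166 × 1.077 × 1.009 × 1.0556 ≈ 1.39058.
Nominal growth factor: 1.63300. Real growth factor = 1.63300 / 1.39058 ≈ 1.17433.
Total real return ≈ 17.4334%.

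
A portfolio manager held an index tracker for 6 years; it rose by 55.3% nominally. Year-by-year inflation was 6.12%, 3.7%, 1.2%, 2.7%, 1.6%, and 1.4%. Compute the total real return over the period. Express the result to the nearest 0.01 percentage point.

31.80%

Cumulative inflation factor: 1.0612 × 1.037 × 1.012 × 1.027 × 1.016 × 1.014 ≈ 1.17831.
Nominal growth factor: 1.55300. Real growth factor = 1.55300 / 1.17831 ≈ 1.31799.
Total real return ≈ 31.7992%.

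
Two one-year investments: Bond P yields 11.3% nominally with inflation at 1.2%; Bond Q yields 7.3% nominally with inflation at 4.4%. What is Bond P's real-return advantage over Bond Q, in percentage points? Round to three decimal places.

Bond P real return: 1.113/1.012 − 1 = 9.9802%.
Bond Q real return: 1.073/1.044 − 1 = 2.7778%.
Difference: 9.9802 − 2.7778 = 7.2024 pp.

7.202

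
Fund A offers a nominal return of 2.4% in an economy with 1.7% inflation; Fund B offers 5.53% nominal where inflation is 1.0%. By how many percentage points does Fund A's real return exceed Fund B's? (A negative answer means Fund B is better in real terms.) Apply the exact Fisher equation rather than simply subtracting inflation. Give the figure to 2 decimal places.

-3.80

Fund A real return: 1.024/1.017 − 1 = 0.688%.
Fund B real return: 1.0553/1.010 − 1 = 4.485%.
Difference: 0.688 − 4.485 = -3.797 pp.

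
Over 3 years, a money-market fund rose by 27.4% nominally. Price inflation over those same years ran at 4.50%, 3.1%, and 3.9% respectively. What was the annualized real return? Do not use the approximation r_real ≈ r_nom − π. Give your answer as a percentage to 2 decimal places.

4.41%

Cumulative inflation factor: 1.0450 × 1.031 × 1.039 ≈ 1.11941.
Nominal growth factor: 1.27400. Real growth factor = 1.27400 / 1.11941 ≈ 1.13810.
Annualized: 1.13810^(1/3) − 1 ≈ 0.04406.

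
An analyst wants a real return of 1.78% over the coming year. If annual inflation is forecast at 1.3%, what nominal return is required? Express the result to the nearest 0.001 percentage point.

By the Fisher equation, 1 + r_nom = (1 + 1.78%)(1 + 1.3%) = 1.0178 × 1.013 = 1.0310314.
So r_nom = 3.10314%.

3.103%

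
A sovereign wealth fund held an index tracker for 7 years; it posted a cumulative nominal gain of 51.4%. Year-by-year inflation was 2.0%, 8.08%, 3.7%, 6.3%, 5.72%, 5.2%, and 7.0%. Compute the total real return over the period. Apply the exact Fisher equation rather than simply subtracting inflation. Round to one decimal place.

4.7%

Cumulative inflation factor: 1.020 × 1.0808 × 1.037 × 1.063 × 1.0572 × 1.052 × 1.070 ≈ 1.44615.
Nominal growth factor: 1.51400. Real growth factor = 1.51400 / 1.44615 ≈ 1.04692.
Total real return ≈ 4.6916%.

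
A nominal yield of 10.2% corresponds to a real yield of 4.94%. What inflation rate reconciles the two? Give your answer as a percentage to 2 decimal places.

5.01%

From (1+r_nom) = (1+r_real)(1+π), we get 1+π = (1 + 10.2%)/(1 + 4.94%) = 1.102/1.0494 ≈ 1.05012.
So π ≈ 5.0124%.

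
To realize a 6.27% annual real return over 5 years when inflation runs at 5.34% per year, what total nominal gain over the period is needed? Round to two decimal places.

Required annual nominal rate: (1+6.27%)(1+5.34%) − 1 = 11.944818%.
Cumulative over 5 years: (1 + 0.11944818)^5 − 1 ≈ 0.75800.

75.80%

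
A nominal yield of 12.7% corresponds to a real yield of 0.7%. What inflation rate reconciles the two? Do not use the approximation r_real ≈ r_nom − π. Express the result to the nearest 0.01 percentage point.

11.92%

From (1+r_nom) = (1+r_real)(1+π), we get 1+π = (1 + 12.7%)/(1 + 0.7%) = 1.127/1.007 ≈ 1.11917.
So π ≈ 11.9166%.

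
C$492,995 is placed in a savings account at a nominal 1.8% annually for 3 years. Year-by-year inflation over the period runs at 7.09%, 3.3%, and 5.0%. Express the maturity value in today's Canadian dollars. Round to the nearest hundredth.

Nominal value at maturity: C$492,995 × (1 + 1.8%)^3 ≈ C$520,098.80.
Price-level factor over 3 years: 1.0709 × 1.033 × 1.050 = 1.161551685.
The maturity value deflated by that factor is the answer in today's purchasing power.

C$447,762.08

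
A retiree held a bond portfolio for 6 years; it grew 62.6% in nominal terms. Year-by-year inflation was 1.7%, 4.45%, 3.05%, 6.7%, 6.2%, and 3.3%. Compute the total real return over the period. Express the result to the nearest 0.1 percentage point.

26.9%

Cumulative inflation factor: 1.017 × 1.0445 × 1.0305 × 1.067 × 1.062 × 1.033 ≈ 1.28135.
Nominal growth factor: 1.62600. Real growth factor = 1.62600 / 1.28135 ≈ 1.26898.
Total real return ≈ 26.8977%.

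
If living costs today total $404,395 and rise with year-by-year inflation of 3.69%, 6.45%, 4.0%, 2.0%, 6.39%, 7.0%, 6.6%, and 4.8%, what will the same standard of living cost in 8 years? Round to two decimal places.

Cumulative price-level factor: 1.0369 × 1.0645 × 1.040 × 1.020 × 1.0639 × 1.070 × 1.066 × 1.048 ≈ 1.4890837532.
The nominal amount required is $404,395 scaled up by that factor.

$602,178.02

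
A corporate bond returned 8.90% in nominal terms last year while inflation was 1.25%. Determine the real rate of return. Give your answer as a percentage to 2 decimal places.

Real return via the Fisher equation: (1 + 8.90%)/(1 + 1.25%) − 1 = 1.0890/1.0125 − 1 ≈ 0.07556.

7.56%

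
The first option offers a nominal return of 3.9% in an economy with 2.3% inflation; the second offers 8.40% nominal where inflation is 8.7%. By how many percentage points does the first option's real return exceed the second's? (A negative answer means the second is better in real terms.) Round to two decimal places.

1.84

The first option real return: 1.039/1.023 − 1 = 1.564%.
The second real return: 1.0840/1.087 − 1 = -0.276%.
Difference: 1.564 − (-0.276) = 1.840 pp.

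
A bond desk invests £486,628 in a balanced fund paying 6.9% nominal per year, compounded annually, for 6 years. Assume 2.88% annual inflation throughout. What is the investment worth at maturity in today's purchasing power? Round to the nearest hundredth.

Nominal value at maturity: £486,628 × (1 + 6.9%)^6 ≈ £726,211.84.
Price-level factor over 6 years: (1 + 2.88%)^6 ≈ 1.1857297965.
Dividing the nominal maturity value by the price-level factor gives the value in today's money.

£612,459.81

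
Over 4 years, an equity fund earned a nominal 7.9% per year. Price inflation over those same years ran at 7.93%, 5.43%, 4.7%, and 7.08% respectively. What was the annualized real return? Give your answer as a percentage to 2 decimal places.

Cumulative inflation factor: 1.0793 × 1.0543 × 1.047 × 1.0708 ≈ 1.27574.
Nominal growth factor: 1.35546. Real growth factor = 1.35546 / 1.27574 ≈ 1.06249.
Annualized: 1.06249^(1/4) − 1 ≈ 0.01527.

1.53%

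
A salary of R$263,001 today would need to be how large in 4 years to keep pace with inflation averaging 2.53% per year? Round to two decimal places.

Cumulative price-level factor: (1+2.53%)^4 ≈ 1.1051057268.
Multiplying R$263,001 by the price-level factor gives the future nominal sum.

R$290,643.91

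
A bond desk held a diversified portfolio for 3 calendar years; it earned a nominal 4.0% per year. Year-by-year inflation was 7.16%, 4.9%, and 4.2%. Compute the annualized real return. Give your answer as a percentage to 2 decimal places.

-1.34%

Cumulative inflation factor: 1.0716 × 1.049 × 1.042 ≈ 1.17132.
Nominal growth factor: 1.12486. Real growth factor = 1.12486 / 1.17132 ≈ 0.96034.
Annualized: 0.96034^(1/3) − 1 ≈ -0.01340.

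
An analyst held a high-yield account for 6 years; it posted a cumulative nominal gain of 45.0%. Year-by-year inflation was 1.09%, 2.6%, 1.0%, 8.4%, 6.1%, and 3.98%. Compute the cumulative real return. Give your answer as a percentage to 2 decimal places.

Cumulative inflation factor: 1.0109 × 1.026 × 1.010 × 1.084 × 1.061 × 1.0398 ≈ 1.25277.
Nominal growth factor: 1.45000. Real growth factor = 1.45000 / 1.25277 ≈ 1.15743.
Total real return ≈ 15.7435%.

15.74%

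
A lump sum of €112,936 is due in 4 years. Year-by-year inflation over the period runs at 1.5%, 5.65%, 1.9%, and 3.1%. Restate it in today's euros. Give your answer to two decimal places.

Price-level factor over 4 years: 1.015 × 1.0565 × 1.019 × 1.031 ≈ 1.1265964877.
Purchasing power today: €112,936 divided by that factor.

€100,245.30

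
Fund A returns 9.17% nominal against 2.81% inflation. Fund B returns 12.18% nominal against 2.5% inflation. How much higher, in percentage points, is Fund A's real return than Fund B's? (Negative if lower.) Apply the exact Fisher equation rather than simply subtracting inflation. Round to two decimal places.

Fund A real return: 1.0917/1.0281 − 1 = 6.186%.
Fund B real return: 1.1218/1.025 − 1 = 9.444%.
Difference: 6.186 − 9.444 = -3.258 pp.

-3.26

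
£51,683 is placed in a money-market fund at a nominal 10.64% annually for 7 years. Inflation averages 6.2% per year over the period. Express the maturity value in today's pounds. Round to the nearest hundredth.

£68,843.23

Nominal value at maturity: £51,683 × (1 + 10.64%)^7 ≈ £104,889.71.
Price-level factor over 7 years: (1 + 6.2%)^7 ≈ 1.5236022917.
Dividing the nominal maturity value by the price-level factor gives the value in today's money.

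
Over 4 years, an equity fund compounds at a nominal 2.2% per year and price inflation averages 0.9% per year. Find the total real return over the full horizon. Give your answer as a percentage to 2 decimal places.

The annual real rate is (1+2.2%)/(1+0.9%) − 1 = 1.2884%.
Compounded over 4 years: (1 + 0.012884)^4 − 1 ≈ 0.05254.

5.25%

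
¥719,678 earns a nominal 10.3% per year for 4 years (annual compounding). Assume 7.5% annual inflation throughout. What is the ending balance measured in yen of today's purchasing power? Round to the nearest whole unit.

¥797,639

Nominal value at maturity: ¥719,678 × (1 + 10.3%)^4 ≈ ¥1,065,222.
Price-level factor over 4 years: (1 + 7.5%)^4 ≈ 1.3354691406.
The maturity value deflated by that factor is the answer in today's purchasing power.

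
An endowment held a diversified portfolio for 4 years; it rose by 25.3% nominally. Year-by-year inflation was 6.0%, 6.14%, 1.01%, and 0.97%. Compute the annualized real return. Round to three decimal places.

2.224%

Cumulative inflation factor: 1.060 × 1.0614 × 1.0101 × 1.0097 ≈ 1.14747.
Nominal growth factor: 1.25300. Real growth factor = 1.25300 / 1.14747 ≈ 1.09197.
Annualized: 1.09197^(1/4) − 1 ≈ 0.02224.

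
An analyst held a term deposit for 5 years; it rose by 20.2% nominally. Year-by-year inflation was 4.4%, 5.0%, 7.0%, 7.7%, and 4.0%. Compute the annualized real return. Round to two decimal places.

-1.76%

Cumulative inflation factor: 1.044 × 1.050 × 1.070 × 1.077 × 1.040 ≈ 1.31378.
Nominal growth factor: 1.20200. Real growth factor = 1.20200 / 1.31378 ≈ 0.91492.
Annualized: 0.91492^(1/5) − 1 ≈ -0.01763.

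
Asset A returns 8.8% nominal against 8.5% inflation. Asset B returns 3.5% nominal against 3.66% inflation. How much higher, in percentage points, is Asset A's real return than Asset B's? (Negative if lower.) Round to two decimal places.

0.43

Asset A real return: 1.088/1.085 − 1 = 0.276%.
Asset B real return: 1.035/1.0366 − 1 = -0.154%.
Difference: 0.276 − (-0.154) = 0.430 pp.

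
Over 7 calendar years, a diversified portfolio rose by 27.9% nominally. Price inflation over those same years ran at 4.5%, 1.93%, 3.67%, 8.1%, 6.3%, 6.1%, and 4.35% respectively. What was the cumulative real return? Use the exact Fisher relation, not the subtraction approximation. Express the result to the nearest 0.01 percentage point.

Cumulative inflation factor: 1.045 × 1.0193 × 1.0367 × 1.081 × 1.063 × 1.061 × 1.0435 ≈ 1.40488.
Nominal growth factor: 1.27900. Real growth factor = 1.27900 / 1.40488 ≈ 0.91040.
Total real return ≈ -8.9600%.

-8.96%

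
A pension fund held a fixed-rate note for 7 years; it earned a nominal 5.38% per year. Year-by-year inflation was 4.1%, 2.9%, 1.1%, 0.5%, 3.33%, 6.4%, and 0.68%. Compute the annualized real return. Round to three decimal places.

2.613%

Cumulative inflation factor: 1.041 × 1.029 × 1.011 × 1.005 × 1.0333 × 1.064 × 1.0068 ≈ 1.20474.
Nominal growth factor: 1.44314. Real growth factor = 1.44314 / 1.20474 ≈ 1.19788.
Annualized: 1.19788^(1/7) − 1 ≈ 0.02613.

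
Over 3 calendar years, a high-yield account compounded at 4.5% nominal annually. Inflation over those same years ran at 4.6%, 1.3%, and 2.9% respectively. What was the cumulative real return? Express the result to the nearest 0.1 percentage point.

Cumulative inflation factor: 1.046 × 1.013 × 1.029 ≈ 1.09033.
Nominal growth factor: 1.14117. Real growth factor = 1.14117 / 1.09033 ≈ 1.04663.
Total real return ≈ 4.6628%.

4.7%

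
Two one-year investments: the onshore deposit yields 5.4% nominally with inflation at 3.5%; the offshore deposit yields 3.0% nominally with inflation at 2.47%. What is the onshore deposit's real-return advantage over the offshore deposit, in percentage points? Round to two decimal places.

The onshore deposit real return: 1.054/1.035 − 1 = 1.836%.
The offshore deposit real return: 1.030/1.0247 − 1 = 0.517%.
Difference: 1.836 − 0.517 = 1.319 pp.

1.32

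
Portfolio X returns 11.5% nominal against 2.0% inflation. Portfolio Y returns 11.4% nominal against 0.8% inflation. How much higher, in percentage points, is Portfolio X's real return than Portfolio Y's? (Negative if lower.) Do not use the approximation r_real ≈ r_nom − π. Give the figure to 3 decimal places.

Portfolio X real return: 1.115/1.020 − 1 = 9.3137%.
Portfolio Y real return: 1.114/1.008 − 1 = 10.5159%.
Difference: 9.3137 − 10.5159 = -1.2022 pp.

-1.202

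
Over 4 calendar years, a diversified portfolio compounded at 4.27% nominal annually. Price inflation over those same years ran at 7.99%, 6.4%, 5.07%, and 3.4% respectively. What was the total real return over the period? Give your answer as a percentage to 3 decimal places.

-5.308%

Cumulative inflation factor: 1.0799 × 1.064 × 1.0507 × 1.034 ≈ 1.24832.
Nominal growth factor: 1.18205. Real growth factor = 1.18205 / 1.24832 ≈ 0.94692.
Total real return ≈ -5.3081%.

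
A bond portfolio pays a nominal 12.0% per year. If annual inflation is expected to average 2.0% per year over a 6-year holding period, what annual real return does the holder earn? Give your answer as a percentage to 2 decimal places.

With constant rates the annual real return is the same each year: (1+12.0%)/(1+2.0%) − 1 = 0.09804.

9.80%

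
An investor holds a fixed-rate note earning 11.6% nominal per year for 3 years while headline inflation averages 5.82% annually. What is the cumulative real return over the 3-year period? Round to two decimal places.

The annual real rate is (1+11.6%)/(1+5.82%) − 1 = 5.4621%.
Compounded over 3 years: (1 + 0.054621)^3 − 1 ≈ 0.17298.

17.30%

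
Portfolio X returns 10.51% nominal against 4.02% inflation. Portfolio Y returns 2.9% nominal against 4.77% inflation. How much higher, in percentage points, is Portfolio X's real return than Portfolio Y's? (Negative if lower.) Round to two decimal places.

Portfolio X real return: 1.1051/1.0402 − 1 = 6.239%.
Portfolio Y real return: 1.029/1.0477 − 1 = -1.785%.
Difference: 6.239 − (-1.785) = 8.024 pp.

8.02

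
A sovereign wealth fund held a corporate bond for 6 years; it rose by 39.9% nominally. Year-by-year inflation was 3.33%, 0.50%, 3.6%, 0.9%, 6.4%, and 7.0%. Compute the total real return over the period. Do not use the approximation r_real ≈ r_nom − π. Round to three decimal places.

13.201%

Cumulative inflation factor: 1.0333 × 1.0050 × 1.036 × 1.009 × 1.064 × 1.070 ≈ 1.23586.
Nominal growth factor: 1.39900. Real growth factor = 1.39900 / 1.23586 ≈ 1.13201.
Total real return ≈ 13.2006%.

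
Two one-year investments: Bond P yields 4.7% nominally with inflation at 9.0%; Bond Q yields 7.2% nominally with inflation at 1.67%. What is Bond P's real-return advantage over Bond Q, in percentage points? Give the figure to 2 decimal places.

Bond P real return: 1.047/1.090 − 1 = -3.945%.
Bond Q real return: 1.072/1.0167 − 1 = 5.439%.
Difference: -3.945 − 5.439 = -9.384 pp.

-9.38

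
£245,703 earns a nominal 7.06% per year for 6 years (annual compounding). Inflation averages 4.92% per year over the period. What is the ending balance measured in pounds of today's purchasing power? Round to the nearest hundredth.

Nominal value at maturity: £245,703 × (1 + 7.06%)^6 ≈ £369,976.29.
Price-level factor over 6 years: (1 + 4.92%)^6 ≈ 1.3339811461.
The maturity value deflated by that factor is the answer in today's purchasing power.

£277,347.47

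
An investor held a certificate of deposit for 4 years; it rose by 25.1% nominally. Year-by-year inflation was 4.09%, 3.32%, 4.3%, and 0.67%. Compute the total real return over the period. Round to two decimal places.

10.78%

Cumulative inflation factor: 1.0409 × 1.0332 × 1.043 × 1.0067 ≈ 1.12922.
Nominal growth factor: 1.25100. Real growth factor = 1.25100 / 1.12922 ≈ 1.10785.
Total real return ≈ 10.7846%.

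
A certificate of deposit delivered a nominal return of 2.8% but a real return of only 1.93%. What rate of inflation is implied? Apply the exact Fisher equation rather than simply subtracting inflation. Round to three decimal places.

From (1+r_nom) = (1+r_real)(1+π), we get 1+π = (1 + 2.8%)/(1 + 1.93%) = 1.028/1.0193 ≈ 1.00854.
So π ≈ 0.8535%.

0.854%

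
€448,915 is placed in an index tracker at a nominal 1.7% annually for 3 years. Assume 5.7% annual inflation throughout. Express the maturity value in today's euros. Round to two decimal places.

€399,854.52

Nominal value at maturity: €448,915 × (1 + 1.7%)^3 ≈ €472,201.08.
Price-level factor over 3 years: (1 + 5.7%)^3 = 1.180932193.
Dividing the nominal maturity value by the price-level factor gives the value in today's money.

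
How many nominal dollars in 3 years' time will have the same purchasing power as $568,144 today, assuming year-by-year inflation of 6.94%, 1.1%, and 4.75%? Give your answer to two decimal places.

$643,433.68

Cumulative price-level factor: 1.0694 × 1.011 × 1.0475 = 1.1325186615.
The nominal amount required is $568,144 scaled up by that factor.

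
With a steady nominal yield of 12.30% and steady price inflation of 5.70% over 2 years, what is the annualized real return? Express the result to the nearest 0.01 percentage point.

With constant rates the annual real return is the same each year: (1+12.30%)/(1+5.70%) − 1 = 0.06244.

6.24%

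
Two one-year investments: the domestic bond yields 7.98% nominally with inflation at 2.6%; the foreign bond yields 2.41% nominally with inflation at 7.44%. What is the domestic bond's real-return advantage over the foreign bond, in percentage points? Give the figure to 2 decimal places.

The domestic bond real return: 1.0798/1.026 − 1 = 5.244%.
The foreign bond real return: 1.0241/1.0744 − 1 = -4.682%.
Difference: 5.244 − (-4.682) = 9.926 pp.

9.93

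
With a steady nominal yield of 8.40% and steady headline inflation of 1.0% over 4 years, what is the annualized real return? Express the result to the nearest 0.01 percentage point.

With constant rates the annual real return is the same each year: (1+8.40%)/(1+1.0%) − 1 = 0.07327.

7.33%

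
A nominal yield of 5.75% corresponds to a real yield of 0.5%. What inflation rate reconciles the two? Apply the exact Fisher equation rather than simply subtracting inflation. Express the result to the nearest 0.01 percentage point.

From (1+r_nom) = (1+r_real)(1+π), we get 1+π = (1 + 5.75%)/(1 + 0.5%) = 1.0575/1.005 ≈ 1.05224.
So π ≈ 5.2239%.

5.22%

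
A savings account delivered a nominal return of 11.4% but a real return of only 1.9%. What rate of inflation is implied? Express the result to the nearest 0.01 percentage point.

From (1+r_nom) = (1+r_real)(1+π), we get 1+π = (1 + 11.4%)/(1 + 1.9%) = 1.114/1.019 ≈ 1.09323.
So π ≈ 9.3229%.

9.32%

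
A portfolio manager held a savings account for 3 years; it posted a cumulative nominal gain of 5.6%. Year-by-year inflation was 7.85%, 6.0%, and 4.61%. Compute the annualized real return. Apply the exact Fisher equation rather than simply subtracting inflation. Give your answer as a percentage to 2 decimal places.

Cumulative inflation factor: 1.0785 × 1.060 × 1.0461 ≈ 1.19591.
Nominal growth factor: 1.05600. Real growth factor = 1.05600 / 1.19591 ≈ 0.88301.
Annualized: 0.88301^(1/3) − 1 ≈ -0.04063.

-4.06%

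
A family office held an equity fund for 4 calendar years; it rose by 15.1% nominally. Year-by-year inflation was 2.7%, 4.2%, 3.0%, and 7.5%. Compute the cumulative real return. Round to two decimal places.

-2.86%

Cumulative inflation factor: 1.027 × 1.042 × 1.030 × 1.075 ≈ 1.18491.
Nominal growth factor: 1.15100. Real growth factor = 1.15100 / 1.18491 ≈ 0.97139.
Total real return ≈ -2.8615%.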